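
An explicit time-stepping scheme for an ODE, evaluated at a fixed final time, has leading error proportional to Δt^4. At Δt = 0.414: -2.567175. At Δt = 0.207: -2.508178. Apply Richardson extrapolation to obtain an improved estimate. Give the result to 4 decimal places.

-2.5042

The leading error scales as Δt^4; refining by a factor of 2 reduces it by 2^4 = 16.
Extrapolated value = (16·A(Δt/2) − A(Δt)) / (16 − 1)
= (16·(-2.508178) − (-2.567175)) / 15
= -37.563673 / 15 = -2.504245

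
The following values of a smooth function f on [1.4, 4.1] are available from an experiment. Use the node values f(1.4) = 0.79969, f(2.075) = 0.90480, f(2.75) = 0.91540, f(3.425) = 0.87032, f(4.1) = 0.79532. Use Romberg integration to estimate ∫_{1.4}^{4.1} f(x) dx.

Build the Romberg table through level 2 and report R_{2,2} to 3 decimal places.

R_{0,0} (trapezoid, 1 panel, h=2.7000): 2.15326
R_{1,0} (trapezoid, 2 panels, h=1.3500): 2.31242
R_{2,0} (trapezoid, 4 panels, h=0.6750): 2.35442
R_{1,1} = 2.31242 + (2.31242 − 2.15326)/3 = 2.36547
R_{2,1} = 2.35442 + (2.35442 − 2.31242)/3 = 2.36842
R_{2,2} = 2.36842 + (2.36842 − 2.36547)/15 = 2.36862

2.369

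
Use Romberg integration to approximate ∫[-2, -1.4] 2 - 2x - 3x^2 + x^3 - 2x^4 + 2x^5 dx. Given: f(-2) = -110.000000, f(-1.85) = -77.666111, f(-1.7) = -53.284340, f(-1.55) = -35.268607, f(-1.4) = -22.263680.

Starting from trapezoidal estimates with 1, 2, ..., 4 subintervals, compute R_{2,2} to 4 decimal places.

R_{0,0} (trapezoid, 1 panel, h=0.6000): -39.679104
R_{1,0} (trapezoid, 2 panels, h=0.3000): -35.824854
R_{2,0} (trapezoid, 4 panels, h=0.1500): -34.852635
R_{1,1} = -35.824854 + (-35.824854 − (-39.679104))/3 = -34.540104
R_{2,1} = -34.852635 + (-34.852635 − (-35.824854))/3 = -34.528562
R_{2,2} = -34.528562 + (-34.528562 − (-34.540104))/15 = -34.527793

-34.5278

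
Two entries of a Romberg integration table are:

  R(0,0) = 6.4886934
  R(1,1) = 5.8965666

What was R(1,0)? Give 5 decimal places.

From R(1,1) = (4·R(1,0) − R(0,0))/3, solve for R(1,0):
4·R(1,0) = 3·5.8965666 + 6.4886934 = 24.1783932
R(1,0) = 6.0445983

6.04460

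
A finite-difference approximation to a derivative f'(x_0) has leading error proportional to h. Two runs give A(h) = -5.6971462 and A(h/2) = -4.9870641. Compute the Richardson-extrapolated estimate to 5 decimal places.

Extrapolated value = (2·A(h/2) − A(h)) / (2 − 1)
= (2·(-4.9870641) − (-5.6971462)) / 1
= -4.2769820 / 1 = -4.2769820

-4.27698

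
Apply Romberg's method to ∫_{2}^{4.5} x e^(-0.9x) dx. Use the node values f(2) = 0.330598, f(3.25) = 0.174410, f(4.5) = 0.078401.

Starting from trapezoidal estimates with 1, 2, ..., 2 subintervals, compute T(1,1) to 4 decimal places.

0.4611

T(0,0) (trapezoid, 1 panel, h=2.5000): 0.511249
T(1,0) (trapezoid, 2 panels, h=1.2500): 0.473637
T(1,1) = 0.473637 + (0.473637 − 0.511249)/3 = 0.461100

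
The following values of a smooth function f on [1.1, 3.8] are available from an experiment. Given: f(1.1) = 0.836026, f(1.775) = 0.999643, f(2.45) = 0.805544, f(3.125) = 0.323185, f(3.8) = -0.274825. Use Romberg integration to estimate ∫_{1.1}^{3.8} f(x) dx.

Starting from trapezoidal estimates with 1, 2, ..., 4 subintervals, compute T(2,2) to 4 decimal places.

T(0,0) (trapezoid, 1 panel, h=2.7000): 0.757621
T(1,0) (trapezoid, 2 panels, h=1.3500): 1.466295
T(2,0) (trapezoid, 4 panels, h=0.6750): 1.626056
T(1,1) = 1.466295 + (1.466295 − 0.757621)/3 = 1.702520
T(2,1) = 1.626056 + (1.626056 − 1.466295)/3 = 1.679310
T(2,2) = 1.679310 + (1.679310 − 1.702520)/15 = 1.677763

1.6778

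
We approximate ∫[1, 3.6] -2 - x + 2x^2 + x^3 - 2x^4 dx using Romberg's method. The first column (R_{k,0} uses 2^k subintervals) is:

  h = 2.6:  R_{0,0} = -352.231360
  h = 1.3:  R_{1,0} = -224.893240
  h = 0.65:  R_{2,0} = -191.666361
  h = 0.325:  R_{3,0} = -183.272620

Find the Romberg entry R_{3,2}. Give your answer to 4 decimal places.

Richardson extrapolation on the trapezoidal column (denominator 4−1=3):
R_{2,1} = -191.666361 + (-191.666361 − (-224.893240))/3 = -180.590735
R_{3,1} = (4·(-183.272620) − (-191.666361)) / 3 = -180.474706
R_{3,2} = (16·(-180.474706) − (-180.590735)) / 15 = -180.466971
(Column j=1 coincides with Simpson's rule on the same nodes.)

-180.4670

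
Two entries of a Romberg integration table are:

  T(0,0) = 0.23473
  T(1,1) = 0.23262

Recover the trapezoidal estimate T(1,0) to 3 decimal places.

0.233

From T(1,1) = (4·T(1,0) − T(0,0))/3, solve for T(1,0):
4·T(1,0) = 3·0.23262 + 0.23473 = 0.93259
T(1,0) = 0.23315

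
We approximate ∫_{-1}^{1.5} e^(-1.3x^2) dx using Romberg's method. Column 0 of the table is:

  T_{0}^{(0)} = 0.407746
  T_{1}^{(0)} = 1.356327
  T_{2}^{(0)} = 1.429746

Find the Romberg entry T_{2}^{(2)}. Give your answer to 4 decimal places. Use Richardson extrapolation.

T_{1}^{(1)} = 1.356327 + (1.356327 − 0.407746)/3 = 1.672521
T_{2}^{(1)} = (4·1.429746 − 1.356327) / 3 = 1.454219
T_{2}^{(2)} = (16·1.454219 − 1.672521) / 15 = 1.439666

1.4397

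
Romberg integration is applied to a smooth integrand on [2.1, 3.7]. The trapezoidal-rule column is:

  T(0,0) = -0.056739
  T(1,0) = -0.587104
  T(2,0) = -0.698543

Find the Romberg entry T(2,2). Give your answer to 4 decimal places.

Richardson extrapolation on the trapezoidal column (denominator 4−1=3):
T(1,1) = -0.587104 + (-0.587104 − (-0.056739))/3 = -0.763892
T(2,1) = (4·(-0.698543) − (-0.587104)) / 3 = -0.735689
T(2,2) = (16·(-0.735689) − (-0.763892)) / 15 = -0.733809

-0.7338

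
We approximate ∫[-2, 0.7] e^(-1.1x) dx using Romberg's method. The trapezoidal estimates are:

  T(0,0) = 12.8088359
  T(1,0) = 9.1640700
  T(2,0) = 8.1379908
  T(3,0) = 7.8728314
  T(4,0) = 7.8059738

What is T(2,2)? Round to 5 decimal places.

7.78575

Richardson extrapolation on the trapezoidal column (denominator 4−1=3):
T(1,1) = 9.1640700 + (9.1640700 − 12.8088359)/3 = 7.9491480
T(2,1) = 8.1379908 + (8.1379908 − 9.1640700)/3 = 7.7959644
T(2,2) = 7.7959644 + (7.7959644 − 7.9491480)/15 = 7.7857522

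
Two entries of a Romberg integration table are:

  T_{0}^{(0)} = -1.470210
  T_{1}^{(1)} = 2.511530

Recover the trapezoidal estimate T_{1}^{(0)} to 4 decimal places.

1.5161

From T_{1}^{(1)} = (4·T_{1}^{(0)} − T_{0}^{(0)})/3, solve for T_{1}^{(0)}:
4·T_{1}^{(0)} = 3·2.511530 + (-1.470210) = 6.064380
T_{1}^{(0)} = 1.516095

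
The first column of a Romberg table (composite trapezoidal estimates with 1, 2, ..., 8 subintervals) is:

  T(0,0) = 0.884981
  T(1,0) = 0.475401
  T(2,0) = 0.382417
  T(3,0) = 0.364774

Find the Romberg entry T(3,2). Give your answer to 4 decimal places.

0.3594

Richardson extrapolation on the trapezoidal column (denominator 4−1=3):
T(2,1) = 0.382417 + (0.382417 − 0.475401)/3 = 0.351422
T(3,1) = (4·0.364774 − 0.382417) / 3 = 0.358893
T(3,2) = (16·0.358893 − 0.351422) / 15 = 0.359391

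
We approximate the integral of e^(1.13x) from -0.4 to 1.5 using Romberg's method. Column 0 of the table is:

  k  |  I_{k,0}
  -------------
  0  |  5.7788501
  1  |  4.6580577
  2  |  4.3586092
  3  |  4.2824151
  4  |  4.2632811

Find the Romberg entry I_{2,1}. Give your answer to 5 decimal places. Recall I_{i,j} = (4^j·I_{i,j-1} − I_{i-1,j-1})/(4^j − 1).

4.25879

Richardson extrapolation on the trapezoidal column (denominator 4−1=3):
I_{2,1} = (4·4.3586092 − 4.6580577) / 3 = 4.2587930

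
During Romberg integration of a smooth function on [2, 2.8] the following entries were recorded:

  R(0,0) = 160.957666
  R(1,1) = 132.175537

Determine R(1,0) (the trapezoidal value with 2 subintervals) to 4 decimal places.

From R(1,1) = (4·R(1,0) − R(0,0))/3, solve for R(1,0):
4·R(1,0) = 3·132.175537 + 160.957666 = 557.484277
R(1,0) = 139.371069

139.3711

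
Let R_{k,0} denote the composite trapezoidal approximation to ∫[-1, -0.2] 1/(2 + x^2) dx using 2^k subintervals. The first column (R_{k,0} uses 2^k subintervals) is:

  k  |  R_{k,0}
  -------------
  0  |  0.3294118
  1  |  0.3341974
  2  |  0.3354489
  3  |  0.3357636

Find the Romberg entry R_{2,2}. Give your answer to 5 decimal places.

Richardson extrapolation on the trapezoidal column (denominator 4−1=3):
R_{1,1} = 0.3341974 + (0.3341974 − 0.3294118)/3 = 0.3357926
R_{2,1} = (4·0.3354489 − 0.3341974) / 3 = 0.3358661
R_{2,2} = 0.3358661 + (0.3358661 − 0.3357926)/15 = 0.3358710

0.33587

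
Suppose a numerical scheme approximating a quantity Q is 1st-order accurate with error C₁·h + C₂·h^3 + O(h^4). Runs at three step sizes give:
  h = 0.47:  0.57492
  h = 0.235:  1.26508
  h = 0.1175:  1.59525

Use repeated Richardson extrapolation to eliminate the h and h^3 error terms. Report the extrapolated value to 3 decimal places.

First eliminate the h term (factor 2^1 = 2):
  B₁ = (2·1.26508 − 0.57492)/1 = 1.95524
  B₂ = (2·1.59525 − 1.26508)/1 = 1.92542
Then eliminate the h^3 term (factor 2^3 = 8):
  (8·1.92542 − 1.95524)/7 = 1.92116

1.921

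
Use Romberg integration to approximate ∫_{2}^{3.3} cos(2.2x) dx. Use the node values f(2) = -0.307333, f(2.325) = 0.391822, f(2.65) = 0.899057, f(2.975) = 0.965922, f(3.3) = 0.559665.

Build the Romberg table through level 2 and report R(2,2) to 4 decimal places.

0.8089

R(0,0) (trapezoid, 1 panel, h=1.3000): 0.164016
R(1,0) (trapezoid, 2 panels, h=0.6500): 0.666395
R(2,0) (trapezoid, 4 panels, h=0.3250): 0.774464
R(1,1) = 0.666395 + (0.666395 − 0.164016)/3 = 0.833855
R(2,1) = 0.774464 + (0.774464 − 0.666395)/3 = 0.810487
R(2,2) = 0.810487 + (0.810487 − 0.833855)/15 = 0.808929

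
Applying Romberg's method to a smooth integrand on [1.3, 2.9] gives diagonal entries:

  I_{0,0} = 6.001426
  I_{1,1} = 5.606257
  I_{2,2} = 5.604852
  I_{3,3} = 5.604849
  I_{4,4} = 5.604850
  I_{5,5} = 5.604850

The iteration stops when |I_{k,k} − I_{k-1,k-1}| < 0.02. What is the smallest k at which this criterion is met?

|I_{1,1} − I_{0,0}| = 0.395169 ≥ 0.02
|I_{2,2} − I_{1,1}| = 0.001405 < 0.02

k = 2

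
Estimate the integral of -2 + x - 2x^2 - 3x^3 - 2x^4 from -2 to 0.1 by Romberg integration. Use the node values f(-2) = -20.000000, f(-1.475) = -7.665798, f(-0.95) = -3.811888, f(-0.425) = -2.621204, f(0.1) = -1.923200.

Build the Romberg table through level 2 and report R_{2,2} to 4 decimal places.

R_{0,0} (trapezoid, 1 panel, h=2.1000): -23.019360
R_{1,0} (trapezoid, 2 panels, h=1.0500): -15.512162
R_{2,0} (trapezoid, 4 panels, h=0.5250): -13.156757
R_{1,1} = -15.512162 + (-15.512162 − (-23.019360))/3 = -13.009763
R_{2,1} = -13.156757 + (-13.156757 − (-15.512162))/3 = -12.371622
R_{2,2} = -12.371622 + (-12.371622 − (-13.009763))/15 = -12.329079

-12.3291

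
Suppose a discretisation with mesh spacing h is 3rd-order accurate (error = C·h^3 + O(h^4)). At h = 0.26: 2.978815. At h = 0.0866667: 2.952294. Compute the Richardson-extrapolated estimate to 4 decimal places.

2.9513

The leading error scales as h^3; refining by a factor of 3 reduces it by 3^3 = 27.
Extrapolated value = (27·A(h/3) − A(h)) / (27 − 1)
= (27·2.952294 − 2.978815) / 26
= 76.733123 / 26 = 2.951274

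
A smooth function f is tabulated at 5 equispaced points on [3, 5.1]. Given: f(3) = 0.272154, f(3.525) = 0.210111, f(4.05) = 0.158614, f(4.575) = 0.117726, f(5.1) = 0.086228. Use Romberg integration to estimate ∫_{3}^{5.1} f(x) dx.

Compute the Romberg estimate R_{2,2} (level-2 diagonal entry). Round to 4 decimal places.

0.3477

R_{0,0} (trapezoid, 1 panel, h=2.1000): 0.376301
R_{1,0} (trapezoid, 2 panels, h=1.0500): 0.354695
R_{2,0} (trapezoid, 4 panels, h=0.5250): 0.349462
R_{1,1} = 0.354695 + (0.354695 − 0.376301)/3 = 0.347493
R_{2,1} = 0.349462 + (0.349462 − 0.354695)/3 = 0.347718
R_{2,2} = 0.347718 + (0.347718 − 0.347493)/15 = 0.347733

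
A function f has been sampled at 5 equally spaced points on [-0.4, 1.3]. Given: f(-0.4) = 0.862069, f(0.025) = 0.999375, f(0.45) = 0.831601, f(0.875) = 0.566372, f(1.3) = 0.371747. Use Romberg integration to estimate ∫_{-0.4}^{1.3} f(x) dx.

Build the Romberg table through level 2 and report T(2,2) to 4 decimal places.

1.2980

T(0,0) (trapezoid, 1 panel, h=1.7000): 1.048744
T(1,0) (trapezoid, 2 panels, h=0.8500): 1.231233
T(2,0) (trapezoid, 4 panels, h=0.4250): 1.281059
T(1,1) = 1.231233 + (1.231233 − 1.048744)/3 = 1.292063
T(2,1) = 1.281059 + (1.281059 − 1.231233)/3 = 1.297668
T(2,2) = 1.297668 + (1.297668 − 1.292063)/15 = 1.298042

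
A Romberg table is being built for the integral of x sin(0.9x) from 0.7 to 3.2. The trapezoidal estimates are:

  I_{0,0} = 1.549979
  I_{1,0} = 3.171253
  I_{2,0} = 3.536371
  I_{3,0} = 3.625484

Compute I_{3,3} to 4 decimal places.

3.6550

Richardson extrapolation on the trapezoidal column (denominator 4−1=3):
I_{1,1} = (4·3.171253 − 1.549979) / 3 = 3.711678
I_{2,1} = (4·3.536371 − 3.171253) / 3 = 3.658077
I_{3,1} = (4·3.625484 − 3.536371) / 3 = 3.655188
I_{2,2} = 3.658077 + (3.658077 − 3.711678)/15 = 3.654504
I_{3,2} = (16·3.655188 − 3.658077) / 15 = 3.654995
I_{3,3} = 3.654995 + (3.654995 − 3.654504)/63 = 3.655003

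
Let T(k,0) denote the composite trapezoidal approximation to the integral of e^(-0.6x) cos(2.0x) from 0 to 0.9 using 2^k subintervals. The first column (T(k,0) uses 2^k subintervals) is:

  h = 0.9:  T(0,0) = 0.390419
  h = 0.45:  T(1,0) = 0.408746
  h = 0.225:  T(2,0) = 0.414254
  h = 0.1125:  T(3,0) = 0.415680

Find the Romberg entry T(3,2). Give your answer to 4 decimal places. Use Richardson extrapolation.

0.4162

T(2,1) = (4·0.414254 − 0.408746) / 3 = 0.416090
T(3,1) = (4·0.415680 − 0.414254) / 3 = 0.416155
T(3,2) = (16·0.416155 − 0.416090) / 15 = 0.416159
(Column j=1 coincides with Simpson's rule on the same nodes.)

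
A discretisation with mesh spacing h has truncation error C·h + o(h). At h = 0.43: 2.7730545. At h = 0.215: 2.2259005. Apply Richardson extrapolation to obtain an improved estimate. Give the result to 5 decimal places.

The leading error scales as h; refining by a factor of 2 reduces it by 2^1 = 2.
Extrapolated value = (2·A(h/2) − A(h)) / (2 − 1)
= (2·2.2259005 − 2.7730545) / 1
= 1.6787465 / 1 = 1.6787465

1.67875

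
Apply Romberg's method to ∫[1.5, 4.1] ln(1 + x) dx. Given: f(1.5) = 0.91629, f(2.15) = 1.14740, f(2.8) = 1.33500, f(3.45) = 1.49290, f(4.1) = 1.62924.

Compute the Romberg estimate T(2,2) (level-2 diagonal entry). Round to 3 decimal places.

3.418

T(0,0) (trapezoid, 1 panel, h=2.6000): 3.30919
T(1,0) (trapezoid, 2 panels, h=1.3000): 3.39009
T(2,0) (trapezoid, 4 panels, h=0.6500): 3.41124
T(1,1) = 3.39009 + (3.39009 − 3.30919)/3 = 3.41706
T(2,1) = 3.41124 + (3.41124 − 3.39009)/3 = 3.41829
T(2,2) = 3.41829 + (3.41829 − 3.41706)/15 = 3.41837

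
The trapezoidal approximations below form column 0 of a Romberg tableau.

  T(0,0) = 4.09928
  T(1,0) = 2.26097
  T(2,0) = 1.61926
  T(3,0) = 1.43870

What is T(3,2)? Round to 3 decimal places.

1.377

T(2,1) = 1.61926 + (1.61926 − 2.26097)/3 = 1.40536
T(3,1) = 1.43870 + (1.43870 − 1.61926)/3 = 1.37851
T(3,2) = (16·1.37851 − 1.40536) / 15 = 1.37672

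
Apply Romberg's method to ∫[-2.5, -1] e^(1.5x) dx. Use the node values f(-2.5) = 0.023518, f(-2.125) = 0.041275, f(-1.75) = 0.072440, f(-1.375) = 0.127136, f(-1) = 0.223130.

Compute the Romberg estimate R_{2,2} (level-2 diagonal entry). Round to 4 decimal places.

R_{0,0} (trapezoid, 1 panel, h=1.5000): 0.184986
R_{1,0} (trapezoid, 2 panels, h=0.7500): 0.146823
R_{2,0} (trapezoid, 4 panels, h=0.3750): 0.136566
R_{1,1} = 0.146823 + (0.146823 − 0.184986)/3 = 0.134102
R_{2,1} = 0.136566 + (0.136566 − 0.146823)/3 = 0.133147
R_{2,2} = 0.133147 + (0.133147 − 0.134102)/15 = 0.133083

0.1331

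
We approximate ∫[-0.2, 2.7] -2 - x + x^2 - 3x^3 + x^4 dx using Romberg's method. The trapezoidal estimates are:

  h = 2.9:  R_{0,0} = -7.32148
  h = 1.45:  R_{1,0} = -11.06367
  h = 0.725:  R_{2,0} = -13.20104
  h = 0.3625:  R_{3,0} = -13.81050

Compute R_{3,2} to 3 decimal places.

-14.020

Richardson extrapolation on the trapezoidal column (denominator 4−1=3):
R_{2,1} = (4·(-13.20104) − (-11.06367)) / 3 = -13.91350
R_{3,1} = -13.81050 + (-13.81050 − (-13.20104))/3 = -14.01365
R_{3,2} = -14.01365 + (-14.01365 − (-13.91350))/15 = -14.02033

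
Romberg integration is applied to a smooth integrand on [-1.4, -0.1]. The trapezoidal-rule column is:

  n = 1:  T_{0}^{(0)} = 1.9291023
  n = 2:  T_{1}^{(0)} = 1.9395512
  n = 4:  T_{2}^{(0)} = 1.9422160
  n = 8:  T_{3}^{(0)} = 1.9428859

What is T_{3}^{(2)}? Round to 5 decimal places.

Richardson extrapolation on the trapezoidal column (denominator 4−1=3):
T_{2}^{(1)} = (4·1.9422160 − 1.9395512) / 3 = 1.9431043
T_{3}^{(1)} = (4·1.9428859 − 1.9422160) / 3 = 1.9431092
T_{3}^{(2)} = (16·1.9431092 − 1.9431043) / 15 = 1.9431095
(Column j=1 coincides with Simpson's rule on the same nodes.)

1.94311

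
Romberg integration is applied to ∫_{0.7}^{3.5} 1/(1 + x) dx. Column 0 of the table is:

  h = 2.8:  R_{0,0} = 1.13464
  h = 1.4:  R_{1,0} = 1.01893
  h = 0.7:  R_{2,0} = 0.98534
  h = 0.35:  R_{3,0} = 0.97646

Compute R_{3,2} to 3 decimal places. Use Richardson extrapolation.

0.973

R_{2,1} = (4·0.98534 − 1.01893) / 3 = 0.97414
R_{3,1} = 0.97646 + (0.97646 − 0.98534)/3 = 0.97350
R_{3,2} = 0.97350 + (0.97350 − 0.97414)/15 = 0.97346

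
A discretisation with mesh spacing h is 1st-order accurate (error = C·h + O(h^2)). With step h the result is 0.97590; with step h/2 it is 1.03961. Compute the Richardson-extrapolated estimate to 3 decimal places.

1.103

Extrapolated value = (2·A(h/2) − A(h)) / (2 − 1)
= (2·1.03961 − 0.97590) / 1
= 1.10332 / 1 = 1.10332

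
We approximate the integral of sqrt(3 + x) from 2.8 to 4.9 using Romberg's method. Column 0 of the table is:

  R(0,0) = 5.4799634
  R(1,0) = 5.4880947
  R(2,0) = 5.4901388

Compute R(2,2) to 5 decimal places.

Richardson extrapolation on the trapezoidal column (denominator 4−1=3):
R(1,1) = 5.4880947 + (5.4880947 − 5.4799634)/3 = 5.4908051
R(2,1) = 5.4901388 + (5.4901388 − 5.4880947)/3 = 5.4908202
R(2,2) = (16·5.4908202 − 5.4908051) / 15 = 5.4908212
(Column j=1 coincides with Simpson's rule on the same nodes.)

5.49082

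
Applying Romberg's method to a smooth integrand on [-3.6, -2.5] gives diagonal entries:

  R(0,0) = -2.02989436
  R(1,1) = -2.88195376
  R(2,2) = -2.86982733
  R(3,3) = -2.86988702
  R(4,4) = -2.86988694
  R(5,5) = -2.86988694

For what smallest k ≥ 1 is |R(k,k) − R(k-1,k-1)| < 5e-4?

k = 3

|R(1,1) − R(0,0)| = 0.85205940 ≥ 5e-4
|R(2,2) − R(1,1)| = 0.01212643 ≥ 5e-4
|R(3,3) − R(2,2)| = 0.00005969 < 5e-4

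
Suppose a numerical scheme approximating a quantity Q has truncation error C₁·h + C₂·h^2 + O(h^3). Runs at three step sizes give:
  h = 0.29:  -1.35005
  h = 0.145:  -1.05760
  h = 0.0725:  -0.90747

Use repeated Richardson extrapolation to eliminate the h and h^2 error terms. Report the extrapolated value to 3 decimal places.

-0.755

First eliminate the h term (factor 2^1 = 2):
  B₁ = (2·(-1.05760) − (-1.35005))/1 = -0.76515
  B₂ = (2·(-0.90747) − (-1.05760))/1 = -0.75734
Then eliminate the h^2 term (factor 2^2 = 4):
  (4·(-0.75734) − (-0.76515))/3 = -0.75474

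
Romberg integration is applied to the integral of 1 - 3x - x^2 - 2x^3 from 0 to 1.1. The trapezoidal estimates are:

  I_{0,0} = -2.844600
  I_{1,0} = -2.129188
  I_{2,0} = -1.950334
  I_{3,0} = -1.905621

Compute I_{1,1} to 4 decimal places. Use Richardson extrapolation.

I_{1,1} = -2.129188 + (-2.129188 − (-2.844600))/3 = -1.890717

-1.8907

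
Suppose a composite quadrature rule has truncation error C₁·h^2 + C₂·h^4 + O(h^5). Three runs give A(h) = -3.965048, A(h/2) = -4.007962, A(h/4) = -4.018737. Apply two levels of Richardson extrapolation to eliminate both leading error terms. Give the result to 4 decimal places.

First eliminate the h^2 term (factor 2^2 = 4):
  B₁ = (4·(-4.007962) − (-3.965048))/3 = -4.022267
  B₂ = (4·(-4.018737) − (-4.007962))/3 = -4.022329
Then eliminate the h^4 term (factor 2^4 = 16):
  (16·(-4.022329) − (-4.022267))/15 = -4.022333

-4.0223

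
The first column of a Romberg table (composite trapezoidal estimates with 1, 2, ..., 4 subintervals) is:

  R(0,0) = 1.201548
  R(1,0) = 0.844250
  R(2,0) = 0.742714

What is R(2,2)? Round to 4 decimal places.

0.7078

Richardson extrapolation on the trapezoidal column (denominator 4−1=3):
R(1,1) = 0.844250 + (0.844250 − 1.201548)/3 = 0.725151
R(2,1) = (4·0.742714 − 0.844250) / 3 = 0.708869
R(2,2) = 0.708869 + (0.708869 − 0.725151)/15 = 0.707784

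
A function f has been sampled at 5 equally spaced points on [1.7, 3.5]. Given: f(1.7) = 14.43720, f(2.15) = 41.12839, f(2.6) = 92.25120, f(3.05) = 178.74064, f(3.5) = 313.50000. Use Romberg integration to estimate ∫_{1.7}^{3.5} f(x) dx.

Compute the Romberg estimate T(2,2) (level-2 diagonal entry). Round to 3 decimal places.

208.768

T(0,0) (trapezoid, 1 panel, h=1.8000): 295.14348
T(1,0) (trapezoid, 2 panels, h=0.9000): 230.59782
T(2,0) (trapezoid, 4 panels, h=0.4500): 214.23997
T(1,1) = 230.59782 + (230.59782 − 295.14348)/3 = 209.08260
T(2,1) = 214.23997 + (214.23997 − 230.59782)/3 = 208.78735
T(2,2) = 208.78735 + (208.78735 − 209.08260)/15 = 208.76767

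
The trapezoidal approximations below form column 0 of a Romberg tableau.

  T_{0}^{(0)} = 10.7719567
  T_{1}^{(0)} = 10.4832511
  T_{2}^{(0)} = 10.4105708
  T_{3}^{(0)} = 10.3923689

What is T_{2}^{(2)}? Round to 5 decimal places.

10.38630

Richardson extrapolation on the trapezoidal column (denominator 4−1=3):
T_{1}^{(1)} = (4·10.4832511 − 10.7719567) / 3 = 10.3870159
T_{2}^{(1)} = 10.4105708 + (10.4105708 − 10.4832511)/3 = 10.3863440
T_{2}^{(2)} = (16·10.3863440 − 10.3870159) / 15 = 10.3862992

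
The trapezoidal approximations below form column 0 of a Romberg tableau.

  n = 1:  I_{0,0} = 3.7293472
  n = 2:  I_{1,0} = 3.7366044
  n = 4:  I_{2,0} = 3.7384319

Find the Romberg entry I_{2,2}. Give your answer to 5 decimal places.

I_{1,1} = 3.7366044 + (3.7366044 − 3.7293472)/3 = 3.7390235
I_{2,1} = 3.7384319 + (3.7384319 − 3.7366044)/3 = 3.7390411
I_{2,2} = 3.7390411 + (3.7390411 − 3.7390235)/15 = 3.7390423
(Column j=1 coincides with Simpson's rule on the same nodes.)

3.73904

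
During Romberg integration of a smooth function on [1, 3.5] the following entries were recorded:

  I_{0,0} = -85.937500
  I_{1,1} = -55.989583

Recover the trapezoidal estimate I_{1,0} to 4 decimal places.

From I_{1,1} = (4·I_{1,0} − I_{0,0})/3, solve for I_{1,0}:
4·I_{1,0} = 3·(-55.989583) + (-85.937500) = -253.906249
I_{1,0} = -63.476562

-63.4766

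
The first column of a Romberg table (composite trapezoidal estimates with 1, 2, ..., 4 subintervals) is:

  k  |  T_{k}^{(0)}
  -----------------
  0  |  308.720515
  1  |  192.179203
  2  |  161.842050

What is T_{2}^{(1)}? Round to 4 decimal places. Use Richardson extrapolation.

Richardson extrapolation on the trapezoidal column (denominator 4−1=3):
T_{2}^{(1)} = (4·161.842050 − 192.179203) / 3 = 151.729666

151.7297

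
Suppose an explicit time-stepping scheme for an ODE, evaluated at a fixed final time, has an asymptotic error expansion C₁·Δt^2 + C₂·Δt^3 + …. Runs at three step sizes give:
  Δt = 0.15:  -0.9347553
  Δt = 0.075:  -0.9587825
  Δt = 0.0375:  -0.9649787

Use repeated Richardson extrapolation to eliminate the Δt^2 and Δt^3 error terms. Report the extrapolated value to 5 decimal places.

-0.96708

First eliminate the Δt^2 term (factor 2^2 = 4):
  B₁ = (4·(-0.9587825) − (-0.9347553))/3 = -0.9667916
  B₂ = (4·(-0.9649787) − (-0.9587825))/3 = -0.9670441
Then eliminate the Δt^3 term (factor 2^3 = 8):
  (8·(-0.9670441) − (-0.9667916))/7 = -0.9670802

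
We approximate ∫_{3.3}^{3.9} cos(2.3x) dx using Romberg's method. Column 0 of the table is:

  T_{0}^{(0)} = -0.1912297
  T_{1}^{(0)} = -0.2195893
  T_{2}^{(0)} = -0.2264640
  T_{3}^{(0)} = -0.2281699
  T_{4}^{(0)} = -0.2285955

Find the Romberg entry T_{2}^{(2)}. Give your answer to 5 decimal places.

-0.22874

T_{1}^{(1)} = -0.2195893 + (-0.2195893 − (-0.1912297))/3 = -0.2290425
T_{2}^{(1)} = (4·(-0.2264640) − (-0.2195893)) / 3 = -0.2287556
T_{2}^{(2)} = -0.2287556 + (-0.2287556 − (-0.2290425))/15 = -0.2287365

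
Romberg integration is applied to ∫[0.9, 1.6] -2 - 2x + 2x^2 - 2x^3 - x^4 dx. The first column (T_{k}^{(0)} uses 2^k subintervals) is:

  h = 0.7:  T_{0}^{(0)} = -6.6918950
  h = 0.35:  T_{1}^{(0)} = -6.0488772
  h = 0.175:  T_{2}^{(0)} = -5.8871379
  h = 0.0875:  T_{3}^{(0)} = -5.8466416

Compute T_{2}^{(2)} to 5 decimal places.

-5.83314

T_{1}^{(1)} = (4·(-6.0488772) − (-6.6918950)) / 3 = -5.8345379
T_{2}^{(1)} = (4·(-5.8871379) − (-6.0488772)) / 3 = -5.8332248
T_{2}^{(2)} = -5.8332248 + (-5.8332248 − (-5.8345379))/15 = -5.8331373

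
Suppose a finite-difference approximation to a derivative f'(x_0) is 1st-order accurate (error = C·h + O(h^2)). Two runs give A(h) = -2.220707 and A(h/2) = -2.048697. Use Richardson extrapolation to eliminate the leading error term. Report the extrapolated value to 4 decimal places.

-1.8767

Extrapolated value = (2·A(h/2) − A(h)) / (2 − 1)
= (2·(-2.048697) − (-2.220707)) / 1
= -1.876687 / 1 = -1.876687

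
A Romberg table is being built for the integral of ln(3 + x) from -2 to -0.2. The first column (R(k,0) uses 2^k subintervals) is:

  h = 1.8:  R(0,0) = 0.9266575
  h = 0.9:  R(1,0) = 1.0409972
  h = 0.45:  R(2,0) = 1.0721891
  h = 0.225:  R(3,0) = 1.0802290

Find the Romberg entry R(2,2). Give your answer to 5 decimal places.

1.08282

Richardson extrapolation on the trapezoidal column (denominator 4−1=3):
R(1,1) = 1.0409972 + (1.0409972 − 0.9266575)/3 = 1.0791104
R(2,1) = 1.0721891 + (1.0721891 − 1.0409972)/3 = 1.0825864
R(2,2) = (16·1.0825864 − 1.0791104) / 15 = 1.0828181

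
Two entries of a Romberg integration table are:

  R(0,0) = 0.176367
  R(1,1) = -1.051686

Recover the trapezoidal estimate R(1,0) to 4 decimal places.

From R(1,1) = (4·R(1,0) − R(0,0))/3, solve for R(1,0):
4·R(1,0) = 3·(-1.051686) + 0.176367 = -2.978691
R(1,0) = -0.744673

-0.7447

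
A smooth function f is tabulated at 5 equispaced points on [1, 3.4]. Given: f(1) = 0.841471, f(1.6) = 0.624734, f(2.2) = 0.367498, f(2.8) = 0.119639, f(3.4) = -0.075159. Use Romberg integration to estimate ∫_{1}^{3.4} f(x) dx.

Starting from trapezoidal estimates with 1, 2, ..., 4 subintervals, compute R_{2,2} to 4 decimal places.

0.8958

R_{0,0} (trapezoid, 1 panel, h=2.4000): 0.919574
R_{1,0} (trapezoid, 2 panels, h=1.2000): 0.900785
R_{2,0} (trapezoid, 4 panels, h=0.6000): 0.897016
R_{1,1} = 0.900785 + (0.900785 − 0.919574)/3 = 0.894522
R_{2,1} = 0.897016 + (0.897016 − 0.900785)/3 = 0.895760
R_{2,2} = 0.895760 + (0.895760 − 0.894522)/15 = 0.895843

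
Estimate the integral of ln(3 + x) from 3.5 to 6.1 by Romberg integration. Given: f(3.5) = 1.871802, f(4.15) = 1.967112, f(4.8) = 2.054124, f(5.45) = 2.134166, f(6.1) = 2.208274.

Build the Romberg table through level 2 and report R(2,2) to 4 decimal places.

R(0,0) (trapezoid, 1 panel, h=2.6000): 5.304099
R(1,0) (trapezoid, 2 panels, h=1.3000): 5.322411
R(2,0) (trapezoid, 4 panels, h=0.6500): 5.327036
R(1,1) = 5.322411 + (5.322411 − 5.304099)/3 = 5.328515
R(2,1) = 5.327036 + (5.327036 − 5.322411)/3 = 5.328578
R(2,2) = 5.328578 + (5.328578 − 5.328515)/15 = 5.328582

5.3286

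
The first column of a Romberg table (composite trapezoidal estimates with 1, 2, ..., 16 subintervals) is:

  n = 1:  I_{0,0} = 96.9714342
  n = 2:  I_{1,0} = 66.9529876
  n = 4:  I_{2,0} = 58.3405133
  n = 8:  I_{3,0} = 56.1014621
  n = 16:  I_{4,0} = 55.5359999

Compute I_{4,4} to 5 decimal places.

Richardson extrapolation on the trapezoidal column (denominator 4−1=3):
I_{1,1} = 66.9529876 + (66.9529876 − 96.9714342)/3 = 56.9468387
I_{2,1} = 58.3405133 + (58.3405133 − 66.9529876)/3 = 55.4696885
I_{3,1} = (4·56.1014621 − 58.3405133) / 3 = 55.3551117
I_{4,1} = 55.5359999 + (55.5359999 − 56.1014621)/3 = 55.3475125
I_{2,2} = (16·55.4696885 − 56.9468387) / 15 = 55.3712118
I_{3,2} = 55.3551117 + (55.3551117 − 55.4696885)/15 = 55.3474732
I_{4,2} = 55.3475125 + (55.3475125 − 55.3551117)/15 = 55.3470059
I_{3,3} = 55.3474732 + (55.3474732 − 55.3712118)/63 = 55.3470964
I_{4,3} = (64·55.3470059 − 55.3474732) / 63 = 55.3469985
I_{4,4} = (256·55.3469985 − 55.3470964) / 255 = 55.3469981

55.34700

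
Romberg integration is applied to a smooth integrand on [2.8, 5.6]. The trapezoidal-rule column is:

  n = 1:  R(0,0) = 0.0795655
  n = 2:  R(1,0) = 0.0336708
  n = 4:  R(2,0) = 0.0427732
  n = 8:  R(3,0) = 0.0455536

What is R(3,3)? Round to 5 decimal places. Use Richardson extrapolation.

0.04651

Richardson extrapolation on the trapezoidal column (denominator 4−1=3):
R(1,1) = (4·0.0336708 − 0.0795655) / 3 = 0.0183726
R(2,1) = (4·0.0427732 − 0.0336708) / 3 = 0.0458073
R(3,1) = 0.0455536 + (0.0455536 − 0.0427732)/3 = 0.0464804
R(2,2) = 0.0458073 + (0.0458073 − 0.0183726)/15 = 0.0476363
R(3,2) = (16·0.0464804 − 0.0458073) / 15 = 0.0465253
R(3,3) = (64·0.0465253 − 0.0476363) / 63 = 0.0465077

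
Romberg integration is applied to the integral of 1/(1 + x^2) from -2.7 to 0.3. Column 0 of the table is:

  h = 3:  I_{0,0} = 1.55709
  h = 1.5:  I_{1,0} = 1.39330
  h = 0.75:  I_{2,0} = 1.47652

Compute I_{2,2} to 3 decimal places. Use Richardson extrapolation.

Richardson extrapolation on the trapezoidal column (denominator 4−1=3):
I_{1,1} = 1.39330 + (1.39330 − 1.55709)/3 = 1.33870
I_{2,1} = 1.47652 + (1.47652 − 1.39330)/3 = 1.50426
I_{2,2} = 1.50426 + (1.50426 − 1.33870)/15 = 1.51530

1.515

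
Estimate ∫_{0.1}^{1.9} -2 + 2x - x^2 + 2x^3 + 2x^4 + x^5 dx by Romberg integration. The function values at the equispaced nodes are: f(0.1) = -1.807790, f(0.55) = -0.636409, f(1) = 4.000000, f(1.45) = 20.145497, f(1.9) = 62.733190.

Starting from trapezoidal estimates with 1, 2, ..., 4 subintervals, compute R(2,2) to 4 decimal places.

R(0,0) (trapezoid, 1 panel, h=1.8000): 54.832860
R(1,0) (trapezoid, 2 panels, h=0.9000): 31.016430
R(2,0) (trapezoid, 4 panels, h=0.4500): 24.287305
R(1,1) = 31.016430 + (31.016430 − 54.832860)/3 = 23.077620
R(2,1) = 24.287305 + (24.287305 − 31.016430)/3 = 22.044263
R(2,2) = 22.044263 + (22.044263 − 23.077620)/15 = 21.975373

21.9754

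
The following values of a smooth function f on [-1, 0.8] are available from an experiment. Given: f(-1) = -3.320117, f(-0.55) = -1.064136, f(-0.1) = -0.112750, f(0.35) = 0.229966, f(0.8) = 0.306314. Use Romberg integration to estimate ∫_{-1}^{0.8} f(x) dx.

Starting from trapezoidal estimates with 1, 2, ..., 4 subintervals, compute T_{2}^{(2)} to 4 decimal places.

T_{0}^{(0)} (trapezoid, 1 panel, h=1.8000): -2.712423
T_{1}^{(0)} (trapezoid, 2 panels, h=0.9000): -1.457686
T_{2}^{(0)} (trapezoid, 4 panels, h=0.4500): -1.104220
T_{1}^{(1)} = -1.457686 + (-1.457686 − (-2.712423))/3 = -1.039440
T_{2}^{(1)} = -1.104220 + (-1.104220 − (-1.457686))/3 = -0.986398
T_{2}^{(2)} = -0.986398 + (-0.986398 − (-1.039440))/15 = -0.982862

-0.9829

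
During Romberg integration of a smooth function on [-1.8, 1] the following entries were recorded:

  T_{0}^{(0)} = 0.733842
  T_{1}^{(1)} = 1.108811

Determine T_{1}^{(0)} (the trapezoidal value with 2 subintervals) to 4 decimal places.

From T_{1}^{(1)} = (4·T_{1}^{(0)} − T_{0}^{(0)})/3, solve for T_{1}^{(0)}:
4·T_{1}^{(0)} = 3·1.108811 + 0.733842 = 4.060275
T_{1}^{(0)} = 1.015069

1.0151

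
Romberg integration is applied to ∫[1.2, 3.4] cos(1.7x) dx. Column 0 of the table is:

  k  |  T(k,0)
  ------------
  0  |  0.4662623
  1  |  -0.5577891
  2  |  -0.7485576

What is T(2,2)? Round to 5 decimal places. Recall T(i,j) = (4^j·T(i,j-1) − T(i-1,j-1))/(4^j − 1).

Richardson extrapolation on the trapezoidal column (denominator 4−1=3):
T(1,1) = (4·(-0.5577891) − 0.4662623) / 3 = -0.8991396
T(2,1) = (4·(-0.7485576) − (-0.5577891)) / 3 = -0.8121471
T(2,2) = (16·(-0.8121471) − (-0.8991396)) / 15 = -0.8063476

-0.80635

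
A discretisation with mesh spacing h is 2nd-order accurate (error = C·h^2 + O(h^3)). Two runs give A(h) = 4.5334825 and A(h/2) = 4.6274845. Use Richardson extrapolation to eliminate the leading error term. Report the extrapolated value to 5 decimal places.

4.65882

The leading error scales as h^2; refining by a factor of 2 reduces it by 2^2 = 4.
Extrapolated value = (4·A(h/2) − A(h)) / (4 − 1)
= (4·4.6274845 − 4.5334825) / 3
= 13.9764555 / 3 = 4.6588185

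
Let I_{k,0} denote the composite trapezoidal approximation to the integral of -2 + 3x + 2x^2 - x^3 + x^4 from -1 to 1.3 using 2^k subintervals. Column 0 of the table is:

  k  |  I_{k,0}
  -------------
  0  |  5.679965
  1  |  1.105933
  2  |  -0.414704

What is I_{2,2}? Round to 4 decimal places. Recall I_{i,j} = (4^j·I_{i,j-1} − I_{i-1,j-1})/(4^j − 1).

I_{1,1} = (4·1.105933 − 5.679965) / 3 = -0.418744
I_{2,1} = -0.414704 + (-0.414704 − 1.105933)/3 = -0.921583
I_{2,2} = (16·(-0.921583) − (-0.418744)) / 15 = -0.955106
(Column j=1 coincides with Simpson's rule on the same nodes.)

-0.9551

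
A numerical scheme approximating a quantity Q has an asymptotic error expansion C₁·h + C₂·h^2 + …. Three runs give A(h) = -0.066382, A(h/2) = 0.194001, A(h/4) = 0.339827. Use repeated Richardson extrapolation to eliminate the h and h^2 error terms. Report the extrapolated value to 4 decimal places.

First eliminate the h term (factor 2^1 = 2):
  B₁ = (2·0.194001 − (-0.066382))/1 = 0.454384
  B₂ = (2·0.339827 − 0.194001)/1 = 0.485653
Then eliminate the h^2 term (factor 2^2 = 4):
  (4·0.485653 − 0.454384)/3 = 0.496076

0.4961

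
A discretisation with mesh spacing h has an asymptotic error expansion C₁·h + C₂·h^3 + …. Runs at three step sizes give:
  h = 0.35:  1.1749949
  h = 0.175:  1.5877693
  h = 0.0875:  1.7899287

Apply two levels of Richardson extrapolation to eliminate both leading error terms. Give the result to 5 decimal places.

First eliminate the h term (factor 2^1 = 2):
  B₁ = (2·1.5877693 − 1.1749949)/1 = 2.0005437
  B₂ = (2·1.7899287 − 1.5877693)/1 = 1.9920881
Then eliminate the h^3 term (factor 2^3 = 8):
  (8·1.9920881 − 2.0005437)/7 = 1.9908802

1.99088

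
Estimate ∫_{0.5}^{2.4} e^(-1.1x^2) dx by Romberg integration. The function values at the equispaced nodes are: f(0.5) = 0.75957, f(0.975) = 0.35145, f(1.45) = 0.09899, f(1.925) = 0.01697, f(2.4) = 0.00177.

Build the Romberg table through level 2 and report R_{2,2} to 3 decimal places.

R_{0,0} (trapezoid, 1 panel, h=1.9000): 0.72327
R_{1,0} (trapezoid, 2 panels, h=0.9500): 0.45568
R_{2,0} (trapezoid, 4 panels, h=0.4750): 0.40284
R_{1,1} = 0.45568 + (0.45568 − 0.72327)/3 = 0.36648
R_{2,1} = 0.40284 + (0.40284 − 0.45568)/3 = 0.38523
R_{2,2} = 0.38523 + (0.38523 − 0.36648)/15 = 0.38648

0.386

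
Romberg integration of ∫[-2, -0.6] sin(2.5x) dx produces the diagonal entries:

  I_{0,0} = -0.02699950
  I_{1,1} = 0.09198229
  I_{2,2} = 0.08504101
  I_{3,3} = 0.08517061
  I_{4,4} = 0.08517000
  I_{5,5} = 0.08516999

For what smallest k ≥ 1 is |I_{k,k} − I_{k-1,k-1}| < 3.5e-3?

|I_{1,1} − I_{0,0}| = 0.11898179 ≥ 3.5e-3
|I_{2,2} − I_{1,1}| = 0.00694128 ≥ 3.5e-3
|I_{3,3} − I_{2,2}| = 0.00012960 < 3.5e-3

k = 3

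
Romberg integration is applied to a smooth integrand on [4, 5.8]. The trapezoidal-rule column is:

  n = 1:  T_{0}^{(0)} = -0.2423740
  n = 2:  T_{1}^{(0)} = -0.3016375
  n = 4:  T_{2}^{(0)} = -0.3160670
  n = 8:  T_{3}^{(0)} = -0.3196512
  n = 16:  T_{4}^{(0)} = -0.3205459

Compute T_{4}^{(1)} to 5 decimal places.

-0.32084

Richardson extrapolation on the trapezoidal column (denominator 4−1=3):
T_{4}^{(1)} = (4·(-0.3205459) − (-0.3196512)) / 3 = -0.3208441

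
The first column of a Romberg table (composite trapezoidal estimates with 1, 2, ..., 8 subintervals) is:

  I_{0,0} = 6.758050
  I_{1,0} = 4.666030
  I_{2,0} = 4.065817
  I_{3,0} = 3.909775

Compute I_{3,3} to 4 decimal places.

3.8572

Richardson extrapolation on the trapezoidal column (denominator 4−1=3):
I_{1,1} = (4·4.666030 − 6.758050) / 3 = 3.968690
I_{2,1} = 4.065817 + (4.065817 − 4.666030)/3 = 3.865746
I_{3,1} = 3.909775 + (3.909775 − 4.065817)/3 = 3.857761
I_{2,2} = (16·3.865746 − 3.968690) / 15 = 3.858883
I_{3,2} = 3.857761 + (3.857761 − 3.865746)/15 = 3.857229
I_{3,3} = (64·3.857229 − 3.858883) / 63 = 3.857203
(Column j=1 coincides with Simpson's rule on the same nodes.)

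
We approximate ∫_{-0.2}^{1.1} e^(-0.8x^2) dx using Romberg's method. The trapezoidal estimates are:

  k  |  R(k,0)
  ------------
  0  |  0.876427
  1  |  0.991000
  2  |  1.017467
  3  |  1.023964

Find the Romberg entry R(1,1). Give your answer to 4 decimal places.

1.0292

R(1,1) = 0.991000 + (0.991000 − 0.876427)/3 = 1.029191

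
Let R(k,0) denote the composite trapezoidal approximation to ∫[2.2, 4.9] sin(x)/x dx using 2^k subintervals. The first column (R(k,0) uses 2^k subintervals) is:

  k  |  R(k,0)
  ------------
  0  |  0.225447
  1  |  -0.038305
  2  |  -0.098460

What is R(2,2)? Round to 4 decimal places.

Richardson extrapolation on the trapezoidal column (denominator 4−1=3):
R(1,1) = -0.038305 + (-0.038305 − 0.225447)/3 = -0.126222
R(2,1) = -0.098460 + (-0.098460 − (-0.038305))/3 = -0.118512
R(2,2) = (16·(-0.118512) − (-0.126222)) / 15 = -0.117998

-0.1180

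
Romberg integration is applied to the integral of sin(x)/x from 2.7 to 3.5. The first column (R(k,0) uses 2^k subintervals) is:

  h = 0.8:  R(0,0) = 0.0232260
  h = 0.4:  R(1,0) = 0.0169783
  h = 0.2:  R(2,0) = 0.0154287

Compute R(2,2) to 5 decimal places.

R(1,1) = (4·0.0169783 − 0.0232260) / 3 = 0.0148957
R(2,1) = 0.0154287 + (0.0154287 − 0.0169783)/3 = 0.0149122
R(2,2) = 0.0149122 + (0.0149122 − 0.0148957)/15 = 0.0149133

0.01491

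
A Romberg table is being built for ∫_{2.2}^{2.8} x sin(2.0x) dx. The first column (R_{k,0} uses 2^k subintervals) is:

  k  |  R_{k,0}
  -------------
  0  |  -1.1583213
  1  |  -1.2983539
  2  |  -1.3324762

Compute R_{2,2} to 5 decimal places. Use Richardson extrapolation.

-1.34377

Richardson extrapolation on the trapezoidal column (denominator 4−1=3):
R_{1,1} = -1.2983539 + (-1.2983539 − (-1.1583213))/3 = -1.3450314
R_{2,1} = -1.3324762 + (-1.3324762 − (-1.2983539))/3 = -1.3438503
R_{2,2} = (16·(-1.3438503) − (-1.3450314)) / 15 = -1.3437716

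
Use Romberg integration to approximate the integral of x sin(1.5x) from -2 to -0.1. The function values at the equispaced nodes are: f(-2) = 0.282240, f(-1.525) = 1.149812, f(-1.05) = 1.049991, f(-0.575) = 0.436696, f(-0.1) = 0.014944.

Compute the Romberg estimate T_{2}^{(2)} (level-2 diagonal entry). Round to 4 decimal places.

T_{0}^{(0)} (trapezoid, 1 panel, h=1.9000): 0.282325
T_{1}^{(0)} (trapezoid, 2 panels, h=0.9500): 1.138654
T_{2}^{(0)} (trapezoid, 4 panels, h=0.4750): 1.322918
T_{1}^{(1)} = 1.138654 + (1.138654 − 0.282325)/3 = 1.424097
T_{2}^{(1)} = 1.322918 + (1.322918 − 1.138654)/3 = 1.384339
T_{2}^{(2)} = 1.384339 + (1.384339 − 1.424097)/15 = 1.381688

1.3817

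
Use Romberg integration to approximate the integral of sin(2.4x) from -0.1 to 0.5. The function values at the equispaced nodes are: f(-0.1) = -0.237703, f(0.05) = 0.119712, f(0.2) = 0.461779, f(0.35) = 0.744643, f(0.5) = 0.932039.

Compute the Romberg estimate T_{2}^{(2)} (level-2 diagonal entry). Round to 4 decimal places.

T_{0}^{(0)} (trapezoid, 1 panel, h=0.6000): 0.208301
T_{1}^{(0)} (trapezoid, 2 panels, h=0.3000): 0.242684
T_{2}^{(0)} (trapezoid, 4 panels, h=0.1500): 0.250995
T_{1}^{(1)} = 0.242684 + (0.242684 − 0.208301)/3 = 0.254145
T_{2}^{(1)} = 0.250995 + (0.250995 − 0.242684)/3 = 0.253765
T_{2}^{(2)} = 0.253765 + (0.253765 − 0.254145)/15 = 0.253740

0.2537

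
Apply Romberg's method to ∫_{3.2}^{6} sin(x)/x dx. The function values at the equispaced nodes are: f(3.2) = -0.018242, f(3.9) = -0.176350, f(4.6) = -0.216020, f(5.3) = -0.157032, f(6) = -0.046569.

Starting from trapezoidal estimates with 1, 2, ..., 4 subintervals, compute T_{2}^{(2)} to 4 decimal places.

T_{0}^{(0)} (trapezoid, 1 panel, h=2.8000): -0.090735
T_{1}^{(0)} (trapezoid, 2 panels, h=1.4000): -0.347796
T_{2}^{(0)} (trapezoid, 4 panels, h=0.7000): -0.407265
T_{1}^{(1)} = -0.347796 + (-0.347796 − (-0.090735))/3 = -0.433483
T_{2}^{(1)} = -0.407265 + (-0.407265 − (-0.347796))/3 = -0.427088
T_{2}^{(2)} = -0.427088 + (-0.427088 − (-0.433483))/15 = -0.426662

-0.4267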